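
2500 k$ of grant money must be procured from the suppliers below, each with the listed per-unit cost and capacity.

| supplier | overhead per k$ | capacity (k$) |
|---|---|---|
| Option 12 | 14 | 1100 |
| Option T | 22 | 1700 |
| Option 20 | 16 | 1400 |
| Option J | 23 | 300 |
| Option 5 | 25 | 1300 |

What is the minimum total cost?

Fill from the cheapest supplier first.
Option 12 (14): use full 1100 → 1400 k$ to go.
Take 1400 from Option 20 at 16 → need 0 more.
Option T, Option J, Option 5: unused.
Cost = 1100×14 + 1400×16 = 37800.

37800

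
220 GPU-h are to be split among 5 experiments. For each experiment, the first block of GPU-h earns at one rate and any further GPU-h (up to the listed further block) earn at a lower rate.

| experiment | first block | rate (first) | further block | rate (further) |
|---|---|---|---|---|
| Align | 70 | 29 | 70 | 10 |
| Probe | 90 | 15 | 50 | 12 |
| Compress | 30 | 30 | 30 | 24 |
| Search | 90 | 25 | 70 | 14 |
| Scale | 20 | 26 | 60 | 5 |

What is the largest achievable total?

5940

Rank every tier by rate: Compress/first 30 > Align/first 29 > Scale/first 26 > Search/first 25 > Compress/second 24 > Probe/first 15 > Search/second 14 > Probe/second 12 > Align/second 10 > Scale/second 5.
Compress/first (30): +30 — 190 left.
Fill Align first block (70 at 29) — 120 left.
Fill Scale first block (20 at 26) — 100 left.
Search first at 25: fill all 90 — 10 left.
10 remain; put them into Compress second at 24.
Total = 30×30 + 29×70 + 26×20 + 25×90 + 24×10 = 5940.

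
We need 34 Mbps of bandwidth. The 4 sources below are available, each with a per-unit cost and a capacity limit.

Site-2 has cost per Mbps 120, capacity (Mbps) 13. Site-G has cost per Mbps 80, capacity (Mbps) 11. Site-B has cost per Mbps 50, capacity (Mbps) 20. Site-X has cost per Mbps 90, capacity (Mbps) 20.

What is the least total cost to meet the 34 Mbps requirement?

Cheapest first:
Site-B at 50: take all 20 Mbps → 14 still needed.
Site-G (80): use full 11 → 3 Mbps to go.
Take 3 from Site-X at 90 to finish.
Site-2: unused.
Cost = 20×50 + 11×80 + 3×90 = 2150.

2150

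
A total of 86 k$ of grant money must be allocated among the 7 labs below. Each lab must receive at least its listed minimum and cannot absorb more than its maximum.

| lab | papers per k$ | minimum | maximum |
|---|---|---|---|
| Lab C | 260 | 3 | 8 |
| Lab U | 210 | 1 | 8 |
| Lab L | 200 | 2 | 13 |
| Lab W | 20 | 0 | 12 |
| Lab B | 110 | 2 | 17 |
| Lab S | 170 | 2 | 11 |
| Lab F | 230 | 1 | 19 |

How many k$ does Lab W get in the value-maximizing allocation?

Meeting every minimum uses 3+1+2+0+2+2+1 = 11 k$, leaving 75.
Highest papers per k$ first: Lab C 260 > Lab F 230 > Lab U 210 > Lab L 200 > Lab S 170 > Lab B 110 > Lab W 20.
Lab C takes 5 more to reach its cap of 8 ; 70 left.
Lab F: +18 to 19 (cap) ; 52 left.
Lab U: +7 to 8 (cap) ; 45 left.
Lab L: +11 to 13 (cap) ; 34 left.
Lab S: +9 to 11 (cap) ; 25 left.
Lab B: +15 to 17 (cap) ; 10 left.
Only 10 left; Lab W takes them to reach 10.

10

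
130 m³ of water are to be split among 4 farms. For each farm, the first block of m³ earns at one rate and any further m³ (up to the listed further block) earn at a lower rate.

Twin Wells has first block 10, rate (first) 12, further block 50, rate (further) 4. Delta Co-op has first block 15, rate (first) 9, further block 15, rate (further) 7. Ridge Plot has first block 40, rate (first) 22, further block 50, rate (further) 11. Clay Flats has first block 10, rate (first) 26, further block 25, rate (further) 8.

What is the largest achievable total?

Order all 8 blocks by rate: Clay Flats/T1 26 > Ridge Plot/T1 22 > Twin Wells/T1 12 > Ridge Plot/T2 11 > Delta Co-op/T1 9 > Clay Flats/T2 8 > Delta Co-op/T2 7 > Twin Wells/T2 4.
Fill Clay Flats T1 block (10 at 26) → 120 left.
Ridge Plot T1 at 22: fill all 40 → 80 left.
Fill Twin Wells T1 block (10 at 12) → 70 left.
Ridge Plot T2 at 11: fill all 50 → 20 left.
Delta Co-op T1 at 9: fill all 15 → 5 left.
Clay Flats/T2: +5 of 25 at 8; pool empty.
Total = 26×10 + 22×40 + 12×10 + 11×50 + 9×15 + 8×5 = 1985.

1985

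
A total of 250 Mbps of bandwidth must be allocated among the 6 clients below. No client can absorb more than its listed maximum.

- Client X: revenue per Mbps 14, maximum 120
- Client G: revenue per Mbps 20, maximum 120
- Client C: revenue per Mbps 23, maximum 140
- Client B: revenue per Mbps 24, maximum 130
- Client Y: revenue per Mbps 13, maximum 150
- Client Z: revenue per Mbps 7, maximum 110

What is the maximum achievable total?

5880

Highest revenue per Mbps first: Client B 24 > Client C 23 > Client G 20 > Client X 14 > Client Y 13 > Client Z 7.
Client B: +130 to 130 (cap) ; 120 left.
Client C has room for 140 but only 120 remain, so it gets 120.
Total = 23×120 + 24×130 = 5880.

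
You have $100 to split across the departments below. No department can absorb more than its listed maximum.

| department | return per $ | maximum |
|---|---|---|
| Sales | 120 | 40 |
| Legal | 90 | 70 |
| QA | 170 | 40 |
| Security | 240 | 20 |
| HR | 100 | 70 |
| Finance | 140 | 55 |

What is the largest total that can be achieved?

17200

Order the departments by return per $: Security 240 > QA 170 > Finance 140 > Sales 120 > HR 100 > Legal 90.
Security takes 20 to reach its cap of 20 ; 80 left.
Give QA 40 to hit its cap of 40 ; 40 left.
Finance has room for 55 but only 40 remain, so it gets 40.
Total = 170×40 + 240×20 + 140×40 = 17200.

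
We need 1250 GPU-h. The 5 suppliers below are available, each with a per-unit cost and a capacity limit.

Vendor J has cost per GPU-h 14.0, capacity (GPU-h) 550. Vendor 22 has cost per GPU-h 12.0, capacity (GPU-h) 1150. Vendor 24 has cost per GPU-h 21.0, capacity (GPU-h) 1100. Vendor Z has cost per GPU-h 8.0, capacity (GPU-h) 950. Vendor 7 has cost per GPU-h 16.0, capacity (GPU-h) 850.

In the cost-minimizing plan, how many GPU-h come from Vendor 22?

300

Use suppliers in increasing cost order.
Take 950 from Vendor Z at 8.0 ; need 300 more.
Vendor 22 at 12.0: take 300 of its 1150 ; requirement met.
Vendor J, Vendor 7, Vendor 24: unused.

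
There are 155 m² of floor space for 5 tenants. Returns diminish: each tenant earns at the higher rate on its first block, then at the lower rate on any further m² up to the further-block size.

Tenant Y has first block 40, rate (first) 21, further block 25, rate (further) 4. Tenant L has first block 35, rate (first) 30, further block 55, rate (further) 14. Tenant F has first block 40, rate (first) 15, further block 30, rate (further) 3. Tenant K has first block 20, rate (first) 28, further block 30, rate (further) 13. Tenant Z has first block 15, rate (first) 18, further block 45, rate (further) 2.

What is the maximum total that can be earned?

3390

Order all 10 blocks by rate: Tenant L/tier1 30 > Tenant K/tier1 28 > Tenant Y/tier1 21 > Tenant Z/tier1 18 > Tenant F/tier1 15 > Tenant L/tier2 14 > Tenant K/tier2 13 > Tenant Y/tier2 4 > Tenant F/tier2 3 > Tenant Z/tier2 2.
Fill Tenant L tier1 block (35 at 30) — 120 left.
Tenant K tier1 at 28: fill all 20 — 100 left.
Tenant Y tier1 at 21: fill all 40 — 60 left.
Fill Tenant Z tier1 block (15 at 18) — 45 left.
Fill Tenant F tier1 block (40 at 15) — 5 left.
Tenant L/tier2: +5 of 55 at 14; pool empty.
Total = 30×35 + 28×20 + 21×40 + 18×15 + 15×40 + 14×5 = 3390.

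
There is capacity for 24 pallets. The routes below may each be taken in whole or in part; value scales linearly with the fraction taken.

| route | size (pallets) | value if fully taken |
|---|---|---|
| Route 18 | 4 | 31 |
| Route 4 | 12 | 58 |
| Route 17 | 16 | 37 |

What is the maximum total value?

107.5

Rank by value-to-size ratio: Route 18 31/4≈7.75, Route 4 58/12≈4.83, Route 17 37/16≈2.31.
Route 18: take in full, 4 pallets for value 31 ; 20 left.
All 12 pallets of Route 4 fit (value 58) ; 8 remain.
Only 8 pallets remain; take 8/16 of Route 17 for value 37×8/16 = 18.5.
Total value = 107.5.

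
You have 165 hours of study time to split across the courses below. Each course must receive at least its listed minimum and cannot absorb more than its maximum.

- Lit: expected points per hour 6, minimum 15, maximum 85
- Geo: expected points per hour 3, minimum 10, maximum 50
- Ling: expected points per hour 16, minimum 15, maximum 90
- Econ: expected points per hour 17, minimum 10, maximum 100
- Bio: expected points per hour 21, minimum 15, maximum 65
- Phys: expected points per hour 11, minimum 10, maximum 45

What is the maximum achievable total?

Meeting every minimum uses 15+10+15+10+15+10 = 75 hours, leaving 90.
Highest expected points per hour first: Bio 21 > Econ 17 > Ling 16 > Phys 11 > Lit 6 > Geo 3.
Bio: +50 to 65 (cap) — 40 left.
Only 40 left; Econ takes them to reach 50.
Total = 6×15 + 3×10 + 16×15 + 17×50 + 21×65 + 11×10 = 2685.

2685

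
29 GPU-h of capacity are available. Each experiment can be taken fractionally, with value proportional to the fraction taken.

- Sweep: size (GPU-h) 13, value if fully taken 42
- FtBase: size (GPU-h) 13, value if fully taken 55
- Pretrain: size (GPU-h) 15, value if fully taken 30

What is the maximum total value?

103

Sort by value density: FtBase 55/13≈4.23, Sweep 42/13≈3.23, Pretrain 30/15≈2.
All 13 GPU-h of FtBase fit (value 55) — 16 remain.
Take all of Sweep (13 GPU-h, value 42) — 3 GPU-h left.
Fill the last 3 GPU-h with part of Pretrain: 3/15 of it earns 6.
Total value = 103.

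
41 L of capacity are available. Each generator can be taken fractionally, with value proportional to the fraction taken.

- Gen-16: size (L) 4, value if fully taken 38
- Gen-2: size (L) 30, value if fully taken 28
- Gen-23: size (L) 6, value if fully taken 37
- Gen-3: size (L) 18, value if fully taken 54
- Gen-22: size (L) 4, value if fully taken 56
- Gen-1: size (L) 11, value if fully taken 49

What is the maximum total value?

228

Best value per unit of size first: Gen-22 56/4≈14, Gen-16 38/4≈9.5, Gen-23 37/6≈6.17, Gen-1 49/11≈4.45, Gen-3 54/18≈3, Gen-2 28/30≈0.933.
Gen-22: take in full, 4 L for value 56 → 37 left.
Gen-16: take in full, 4 L for value 38 → 33 left.
Take all of Gen-23 (6 L, value 37) → 27 L left.
Gen-1: take in full, 11 L for value 49 → 16 left.
16 L left: a 16/18 share of Gen-3 gives 54×16/18 = 48.
Total value = 228.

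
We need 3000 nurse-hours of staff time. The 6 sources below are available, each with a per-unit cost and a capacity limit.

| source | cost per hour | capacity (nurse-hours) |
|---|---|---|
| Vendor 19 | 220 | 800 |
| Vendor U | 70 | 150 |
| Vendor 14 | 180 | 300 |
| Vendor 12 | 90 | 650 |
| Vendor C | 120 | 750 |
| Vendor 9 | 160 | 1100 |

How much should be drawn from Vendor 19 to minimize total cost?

50

Fill from the cheapest source first.
Take 150 from Vendor U at 70 → need 2850 more.
Vendor 12 at 90: take all 650 nurse-hours → 2200 still needed.
Vendor C (120): use full 750 → 1450 nurse-hours to go.
Take 1100 from Vendor 9 at 160 → need 350 more.
Take 300 from Vendor 14 at 180 → need 50 more.
Take 50 from Vendor 19 at 220 to finish.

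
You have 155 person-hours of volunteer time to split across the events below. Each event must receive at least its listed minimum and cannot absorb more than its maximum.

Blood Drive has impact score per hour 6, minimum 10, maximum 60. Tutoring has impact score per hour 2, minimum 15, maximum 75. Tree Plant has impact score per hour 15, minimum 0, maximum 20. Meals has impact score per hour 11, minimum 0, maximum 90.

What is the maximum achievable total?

Meeting every minimum uses 10+15+0+0 = 25 person-hours, leaving 130.
Highest impact score per hour first: Tree Plant 15 > Meals 11 > Blood Drive 6 > Tutoring 2.
Give Tree Plant 20 more to hit its cap of 20 → 110 left.
Meals: +90 to 90 (cap) → 20 left.
Blood Drive: +20 (room for 50) → 30. Pool exhausted.
Total = 6×30 + 2×15 + 15×20 + 11×90 = 1500.

1500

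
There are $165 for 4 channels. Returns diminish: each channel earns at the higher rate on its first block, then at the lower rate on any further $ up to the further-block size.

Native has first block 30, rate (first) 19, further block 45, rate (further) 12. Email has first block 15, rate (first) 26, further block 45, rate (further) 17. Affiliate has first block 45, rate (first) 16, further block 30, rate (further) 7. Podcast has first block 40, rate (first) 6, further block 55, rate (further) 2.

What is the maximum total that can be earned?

Order all 8 blocks by rate: Email/first 26 > Native/first 19 > Email/second 17 > Affiliate/first 16 > Native/second 12 > Affiliate/second 7 > Podcast/first 6 > Podcast/second 2.
Fill Email first block (15 at 26) ; 150 left.
Native first at 19: fill all 30 ; 120 left.
Email second at 17: fill all 45 ; 75 left.
Affiliate first at 16: fill all 45 ; 30 left.
Native/second: +30 of 45 at 12; pool empty.
Total = 26×15 + 19×30 + 17×45 + 16×45 + 12×30 = 2805.

2805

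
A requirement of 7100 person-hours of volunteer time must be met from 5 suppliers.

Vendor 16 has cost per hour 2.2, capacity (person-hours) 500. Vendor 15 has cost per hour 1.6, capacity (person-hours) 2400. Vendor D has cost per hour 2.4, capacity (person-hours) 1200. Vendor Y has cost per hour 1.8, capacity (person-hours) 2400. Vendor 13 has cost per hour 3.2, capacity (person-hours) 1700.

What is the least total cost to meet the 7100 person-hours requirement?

14060

Fill from the cheapest supplier first.
Vendor 15 (1.6): use full 2400 ; 4700 person-hours to go.
Vendor Y (1.8): use full 2400 ; 2300 person-hours to go.
Take 500 from Vendor 16 at 2.2 ; need 1800 more.
Vendor D (2.4): use full 1200 ; 600 person-hours to go.
Vendor 13 at 3.2: take 600 of its 1700 ; requirement met.
Cost = 2400×1.6 + 2400×1.8 + 500×2.2 + 1200×2.4 + 600×3.2 = 14060.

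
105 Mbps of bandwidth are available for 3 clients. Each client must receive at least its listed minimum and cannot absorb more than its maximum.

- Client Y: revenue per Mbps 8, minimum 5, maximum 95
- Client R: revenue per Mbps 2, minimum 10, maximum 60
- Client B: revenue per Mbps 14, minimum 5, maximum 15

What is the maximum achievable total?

Meeting every minimum uses 5+10+5 = 20 Mbps, leaving 85.
Order the clients by revenue per Mbps: Client B 14 > Client Y 8 > Client R 2.
Client B: +10 to 15 (cap) ; 75 left.
Client Y: +75 (room for 90) → 80. Pool exhausted.
Total = 8×80 + 2×10 + 14×15 = 870.

870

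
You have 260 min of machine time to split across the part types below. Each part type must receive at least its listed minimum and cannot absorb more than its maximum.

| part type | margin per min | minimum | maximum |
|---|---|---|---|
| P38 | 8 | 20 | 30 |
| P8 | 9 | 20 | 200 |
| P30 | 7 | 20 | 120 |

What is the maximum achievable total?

Meeting every minimum uses 20+20+20 = 60 min, leaving 200.
Order the part types by margin per min: P8 9 > P38 8 > P30 7.
P8: +180 to 200 (cap) ; 20 left.
P38 takes 10 more to reach its cap of 30 ; 10 left.
P30: +10 (room for 100) → 30. Pool exhausted.
Total = 8×30 + 9×200 + 7×30 = 2250.

2250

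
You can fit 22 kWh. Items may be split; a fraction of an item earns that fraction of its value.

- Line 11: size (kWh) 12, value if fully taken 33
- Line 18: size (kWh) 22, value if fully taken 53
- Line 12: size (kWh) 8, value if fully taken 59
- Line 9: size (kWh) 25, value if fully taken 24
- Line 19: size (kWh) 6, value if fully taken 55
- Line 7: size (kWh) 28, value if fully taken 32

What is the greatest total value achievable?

136

Rank by value-to-size ratio: Line 19 55/6≈9.17, Line 12 59/8≈7.38, Line 11 33/12≈2.75, Line 18 53/22≈2.41, Line 7 32/28≈1.14, Line 9 24/25≈0.96.
Take all of Line 19 (6 kWh, value 55) ; 16 kWh left.
Line 12: take in full, 8 kWh for value 59 ; 8 left.
Fill the last 8 kWh with part of Line 11: 8/12 of it earns 22.
Total value = 136.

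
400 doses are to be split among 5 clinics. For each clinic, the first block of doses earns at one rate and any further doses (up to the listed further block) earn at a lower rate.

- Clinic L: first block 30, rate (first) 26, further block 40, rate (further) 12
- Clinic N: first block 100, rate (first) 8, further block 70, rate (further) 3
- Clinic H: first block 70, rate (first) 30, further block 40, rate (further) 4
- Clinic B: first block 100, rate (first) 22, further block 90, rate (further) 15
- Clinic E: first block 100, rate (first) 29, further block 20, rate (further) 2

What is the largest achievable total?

9450

Treat each block as its own option and order by rate: Clinic H/first 30 > Clinic E/first 29 > Clinic L/first 26 > Clinic B/first 22 > Clinic B/second 15 > Clinic L/second 12 > Clinic N/first 8 > Clinic H/second 4 > Clinic N/second 3 > Clinic E/second 2.
Fill Clinic H first block (70 at 30) → 330 left.
Clinic E first at 29: fill all 100 → 230 left.
Fill Clinic L first block (30 at 26) → 200 left.
Clinic B/first (22): +100 → 100 left.
Fill Clinic B second block (90 at 15) → 10 left.
Clinic L/second: +10 of 40 at 12; pool empty.
Total = 30×70 + 29×100 + 26×30 + 22×100 + 15×90 + 12×10 = 9450.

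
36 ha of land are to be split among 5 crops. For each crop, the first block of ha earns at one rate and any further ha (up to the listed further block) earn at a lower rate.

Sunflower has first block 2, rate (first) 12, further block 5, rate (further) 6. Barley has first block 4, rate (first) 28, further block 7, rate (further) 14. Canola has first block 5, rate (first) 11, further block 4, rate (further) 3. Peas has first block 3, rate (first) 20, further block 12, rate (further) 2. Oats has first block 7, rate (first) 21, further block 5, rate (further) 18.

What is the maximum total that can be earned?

Treat each block as its own option and order by rate: Barley/first 28 > Oats/first 21 > Peas/first 20 > Oats/second 18 > Barley/second 14 > Sunflower/first 12 > Canola/first 11 > Sunflower/second 6 > Canola/second 3 > Peas/second 2.
Fill Barley first block (4 at 28) — 32 left.
Oats/first (21): +7 — 25 left.
Peas first at 20: fill all 3 — 22 left.
Fill Oats second block (5 at 18) — 17 left.
Barley second at 14: fill all 7 — 10 left.
Fill Sunflower first block (2 at 12) — 8 left.
Canola first at 11: fill all 5 — 3 left.
3 remain; put them into Sunflower second at 6.
Total = 28×4 + 21×7 + 20×3 + 18×5 + 14×7 + 12×2 + 11×5 + 6×3 = 604.

604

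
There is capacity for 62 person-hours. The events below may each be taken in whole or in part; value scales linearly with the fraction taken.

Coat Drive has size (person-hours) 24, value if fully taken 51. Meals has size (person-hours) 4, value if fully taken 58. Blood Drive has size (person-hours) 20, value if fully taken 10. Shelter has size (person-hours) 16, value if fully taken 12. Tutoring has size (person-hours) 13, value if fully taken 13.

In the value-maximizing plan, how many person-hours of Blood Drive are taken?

5

Best value per unit of size first: Meals 58/4≈14.5, Coat Drive 51/24≈2.12, Tutoring 13/13≈1, Shelter 12/16≈0.75, Blood Drive 10/20≈0.5.
Take all of Meals (4 person-hours, value 58) — 58 person-hours left.
All 24 person-hours of Coat Drive fit (value 51) — 34 remain.
Take all of Tutoring (13 person-hours, value 13) — 21 person-hours left.
Take all of Shelter (16 person-hours, value 12) — 5 person-hours left.
5 person-hours left: a 5/20 share of Blood Drive gives 10×5/20 = 2.5.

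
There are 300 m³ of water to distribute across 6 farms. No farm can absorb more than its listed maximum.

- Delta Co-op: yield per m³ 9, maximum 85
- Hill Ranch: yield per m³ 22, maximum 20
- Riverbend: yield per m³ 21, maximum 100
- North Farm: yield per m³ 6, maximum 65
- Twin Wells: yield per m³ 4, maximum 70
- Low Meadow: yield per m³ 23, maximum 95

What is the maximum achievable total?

5490

Order the farms by yield per m³: Low Meadow 23 > Hill Ranch 22 > Riverbend 21 > Delta Co-op 9 > North Farm 6 > Twin Wells 4.
Give Low Meadow 95 to hit its cap of 95 ; 205 left.
Hill Ranch takes 20 to reach its cap of 20 ; 185 left.
Give Riverbend 100 to hit its cap of 100 ; 85 left.
Give Delta Co-op 85 to hit its cap of 85 ; 0 left.
Total = 9×85 + 22×20 + 21×100 + 23×95 = 5490.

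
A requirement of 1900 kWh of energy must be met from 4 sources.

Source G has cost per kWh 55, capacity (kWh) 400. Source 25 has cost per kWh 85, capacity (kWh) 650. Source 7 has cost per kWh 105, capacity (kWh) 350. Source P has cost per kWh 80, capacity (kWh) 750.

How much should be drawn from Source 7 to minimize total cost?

Use sources in increasing cost order.
Source G (55): use full 400 → 1500 kWh to go.
Source P (80): use full 750 → 750 kWh to go.
Take 650 from Source 25 at 85 → need 100 more.
Take 100 from Source 7 at 105 to finish.

100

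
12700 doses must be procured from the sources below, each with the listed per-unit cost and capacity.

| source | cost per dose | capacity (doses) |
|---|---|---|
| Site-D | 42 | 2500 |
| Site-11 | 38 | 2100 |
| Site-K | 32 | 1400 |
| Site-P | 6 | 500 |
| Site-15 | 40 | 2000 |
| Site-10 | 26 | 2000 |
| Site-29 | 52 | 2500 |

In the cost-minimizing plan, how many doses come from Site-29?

2200

Fill from the cheapest source first.
Site-P at 6: take all 500 doses ; 12200 still needed.
Site-10 (26): use full 2000 ; 10200 doses to go.
Take 1400 from Site-K at 32 ; need 8800 more.
Site-11 at 38: take all 2100 doses ; 6700 still needed.
Site-15 (40): use full 2000 ; 4700 doses to go.
Site-D (42): use full 2500 ; 2200 doses to go.
Site-29 at 52: take 2200 of its 2500 ; requirement met.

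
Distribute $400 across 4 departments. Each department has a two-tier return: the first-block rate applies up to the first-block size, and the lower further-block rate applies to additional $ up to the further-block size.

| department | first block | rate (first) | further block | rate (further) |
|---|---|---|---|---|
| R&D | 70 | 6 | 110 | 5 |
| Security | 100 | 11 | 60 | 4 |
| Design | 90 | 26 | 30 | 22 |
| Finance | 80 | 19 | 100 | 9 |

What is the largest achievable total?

6520

Rank every tier by rate: Design/T1 26 > Design/T2 22 > Finance/T1 19 > Security/T1 11 > Finance/T2 9 > R&D/T1 6 > R&D/T2 5 > Security/T2 4.
Fill Design T1 block (90 at 26) → 310 left.
Design/T2 (22): +30 → 280 left.
Finance T1 at 19: fill all 80 → 200 left.
Security/T1 (11): +100 → 100 left.
Finance T2 at 9: fill all 100 → 0 left.
Total = 26×90 + 22×30 + 19×80 + 11×100 + 9×100 = 6520.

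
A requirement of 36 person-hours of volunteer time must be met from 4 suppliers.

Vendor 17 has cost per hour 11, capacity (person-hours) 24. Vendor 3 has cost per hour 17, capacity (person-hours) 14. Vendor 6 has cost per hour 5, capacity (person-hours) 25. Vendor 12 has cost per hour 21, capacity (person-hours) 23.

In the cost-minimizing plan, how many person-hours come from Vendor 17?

Use suppliers in increasing cost order.
Vendor 6 (5): use full 25 → 11 person-hours to go.
Vendor 17 (11): take the remaining 11 → done.
Vendor 3, Vendor 12: unused.

11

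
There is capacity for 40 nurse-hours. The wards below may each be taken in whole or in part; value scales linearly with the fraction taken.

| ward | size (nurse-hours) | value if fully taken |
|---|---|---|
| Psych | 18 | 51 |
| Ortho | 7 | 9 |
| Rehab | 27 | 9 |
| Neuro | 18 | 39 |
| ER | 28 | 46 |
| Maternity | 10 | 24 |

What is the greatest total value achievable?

101

Rank by value-to-size ratio: Psych 51/18≈2.83, Maternity 24/10≈2.4, Neuro 39/18≈2.17, ER 46/28≈1.64, Ortho 9/7≈1.29, Rehab 9/27≈0.333.
Psych: take in full, 18 nurse-hours for value 51 ; 22 left.
Take all of Maternity (10 nurse-hours, value 24) ; 12 nurse-hours left.
Only 12 nurse-hours remain; take 12/18 of Neuro for value 39×12/18 = 26.
Total value = 101.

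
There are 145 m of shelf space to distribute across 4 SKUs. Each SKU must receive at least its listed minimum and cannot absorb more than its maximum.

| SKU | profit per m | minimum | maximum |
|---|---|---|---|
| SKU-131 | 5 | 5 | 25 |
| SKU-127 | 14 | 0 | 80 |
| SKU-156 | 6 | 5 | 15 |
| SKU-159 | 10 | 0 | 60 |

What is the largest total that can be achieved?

Meeting every minimum uses 5+0+5+0 = 10 m, leaving 135.
Rank by profit per m: SKU-127 14 > SKU-159 10 > SKU-156 6 > SKU-131 5.
SKU-127: +80 to 80 (cap) — 55 left.
SKU-159: +55 (room for 60) → 55. Pool exhausted.
Total = 5×5 + 14×80 + 6×5 + 10×55 = 1725.

1725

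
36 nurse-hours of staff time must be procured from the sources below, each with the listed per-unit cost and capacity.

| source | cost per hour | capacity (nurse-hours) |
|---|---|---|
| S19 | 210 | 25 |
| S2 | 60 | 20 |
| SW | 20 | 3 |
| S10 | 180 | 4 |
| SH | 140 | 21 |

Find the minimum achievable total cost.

Cheapest first:
SW (20): use full 3 ; 33 nurse-hours to go.
S2 at 60: take all 20 nurse-hours ; 13 still needed.
Take 13 from SH at 140 to finish.
S10, S19: unused.
Cost = 3×20 + 20×60 + 13×140 = 3080.

3080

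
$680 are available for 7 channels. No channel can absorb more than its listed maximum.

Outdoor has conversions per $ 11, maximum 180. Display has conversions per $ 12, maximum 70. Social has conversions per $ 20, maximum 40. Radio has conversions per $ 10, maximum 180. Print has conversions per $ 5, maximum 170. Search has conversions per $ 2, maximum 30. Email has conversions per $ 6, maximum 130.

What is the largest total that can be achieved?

Highest conversions per $ first: Social 20 > Display 12 > Outdoor 11 > Radio 10 > Email 6 > Print 5 > Search 2.
Social: +40 to 40 (cap) ; 640 left.
Give Display 70 to hit its cap of 70 ; 570 left.
Give Outdoor 180 to hit its cap of 180 ; 390 left.
Give Radio 180 to hit its cap of 180 ; 210 left.
Email: +130 to 130 (cap) ; 80 left.
Print has room for 170 but only 80 remain, so it gets 80.
Total = 11×180 + 12×70 + 20×40 + 10×180 + 5×80 + 6×130 = 6600.

6600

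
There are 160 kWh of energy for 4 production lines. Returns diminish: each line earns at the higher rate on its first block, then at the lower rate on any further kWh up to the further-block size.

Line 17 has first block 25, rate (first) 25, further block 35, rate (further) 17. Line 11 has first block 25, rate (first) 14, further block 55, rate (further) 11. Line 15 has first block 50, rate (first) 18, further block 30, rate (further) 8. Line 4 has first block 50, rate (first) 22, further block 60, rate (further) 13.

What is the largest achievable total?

3220

Order all 8 blocks by rate: Line 17/tier1 25 > Line 4/tier1 22 > Line 15/tier1 18 > Line 17/tier2 17 > Line 11/tier1 14 > Line 4/tier2 13 > Line 11/tier2 11 > Line 15/tier2 8.
Line 17 tier1 at 25: fill all 25 — 135 left.
Line 4 tier1 at 22: fill all 50 — 85 left.
Line 15/tier1 (18): +50 — 35 left.
Line 17/tier2 (17): +35 — 0 left.
Total = 25×25 + 22×50 + 18×50 + 17×35 = 3220.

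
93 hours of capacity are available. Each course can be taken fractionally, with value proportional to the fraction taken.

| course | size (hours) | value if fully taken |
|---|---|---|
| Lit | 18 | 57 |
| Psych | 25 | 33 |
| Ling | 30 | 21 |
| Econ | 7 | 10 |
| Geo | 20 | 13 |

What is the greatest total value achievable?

129.45

Sort by value density: Lit 57/18≈3.17, Econ 10/7≈1.43, Psych 33/25≈1.32, Ling 21/30≈0.7, Geo 13/20≈0.65.
Take all of Lit (18 hours, value 57) — 75 hours left.
All 7 hours of Econ fit (value 10) — 68 remain.
All 25 hours of Psych fit (value 33) — 43 remain.
Ling: take in full, 30 hours for value 21 — 13 left.
Fill the last 13 hours with part of Geo: 13/20 of it earns 8.45.
Total value = 129.45.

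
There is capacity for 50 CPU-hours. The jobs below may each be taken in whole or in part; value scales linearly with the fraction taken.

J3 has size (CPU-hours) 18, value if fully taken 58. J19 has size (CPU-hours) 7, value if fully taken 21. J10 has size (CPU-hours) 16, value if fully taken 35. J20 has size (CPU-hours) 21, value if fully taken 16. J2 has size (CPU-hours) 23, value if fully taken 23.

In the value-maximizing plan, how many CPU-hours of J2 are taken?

9

Rank by value-to-size ratio: J3 58/18≈3.22, J19 21/7≈3, J10 35/16≈2.19, J2 23/23≈1, J20 16/21≈0.762.
Take all of J3 (18 CPU-hours, value 58) — 32 CPU-hours left.
Take all of J19 (7 CPU-hours, value 21) — 25 CPU-hours left.
All 16 CPU-hours of J10 fit (value 35) — 9 remain.
Only 9 CPU-hours remain; take 9/23 of J2 for value 23×9/23 = 9.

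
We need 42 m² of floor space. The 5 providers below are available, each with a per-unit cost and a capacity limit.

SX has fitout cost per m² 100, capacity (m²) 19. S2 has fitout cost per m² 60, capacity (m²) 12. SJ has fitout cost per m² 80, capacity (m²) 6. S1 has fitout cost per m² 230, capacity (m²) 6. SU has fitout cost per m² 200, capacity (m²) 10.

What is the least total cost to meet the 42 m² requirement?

4100

Use providers in increasing cost order.
Take 12 from S2 at 60 — need 30 more.
SJ (80): use full 6 — 24 m² to go.
Take 19 from SX at 100 — need 5 more.
SU (200): take the remaining 5 — done.
S1: unused.
Cost = 12×60 + 6×80 + 19×100 + 5×200 = 4100.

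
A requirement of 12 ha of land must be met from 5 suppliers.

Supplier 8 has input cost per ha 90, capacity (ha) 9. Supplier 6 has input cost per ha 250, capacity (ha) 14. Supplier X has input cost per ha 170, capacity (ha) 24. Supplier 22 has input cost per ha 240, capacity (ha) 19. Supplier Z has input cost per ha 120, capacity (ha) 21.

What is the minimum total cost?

Cheapest first:
Supplier 8 at 90: take all 9 ha → 3 still needed.
Supplier Z (120): take the remaining 3 → done.
Supplier X, Supplier 22, Supplier 6: unused.
Cost = 9×90 + 3×120 = 1170.

1170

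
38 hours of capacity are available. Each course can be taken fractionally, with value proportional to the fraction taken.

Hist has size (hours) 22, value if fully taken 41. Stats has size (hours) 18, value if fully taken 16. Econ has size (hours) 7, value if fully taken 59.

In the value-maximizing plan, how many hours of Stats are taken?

Best value per unit of size first: Econ 59/7≈8.43, Hist 41/22≈1.86, Stats 16/18≈0.889.
All 7 hours of Econ fit (value 59) ; 31 remain.
Hist: take in full, 22 hours for value 41 ; 9 left.
Fill the last 9 hours with part of Stats: 9/18 of it earns 8.

9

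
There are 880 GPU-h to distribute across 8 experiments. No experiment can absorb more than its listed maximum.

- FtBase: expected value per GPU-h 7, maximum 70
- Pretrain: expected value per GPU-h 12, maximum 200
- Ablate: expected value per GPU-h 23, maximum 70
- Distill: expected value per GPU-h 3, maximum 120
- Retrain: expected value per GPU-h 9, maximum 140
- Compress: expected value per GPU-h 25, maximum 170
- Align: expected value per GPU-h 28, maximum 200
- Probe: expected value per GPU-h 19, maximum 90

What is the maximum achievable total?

Order the experiments by expected value per GPU-h: Align 28 > Compress 25 > Ablate 23 > Probe 19 > Pretrain 12 > Retrain 9 > FtBase 7 > Distill 3.
Give Align 200 to hit its cap of 200 — 680 left.
Give Compress 170 to hit its cap of 170 — 510 left.
Ablate: +70 to 70 (cap) — 440 left.
Probe takes 90 to reach its cap of 90 — 350 left.
Give Pretrain 200 to hit its cap of 200 — 150 left.
Retrain: +140 to 140 (cap) — 10 left.
FtBase has room for 70 but only 10 remain, so it gets 10.
Total = 7×10 + 12×200 + 23×70 + 9×140 + 25×170 + 28×200 + 19×90 = 16900.

16900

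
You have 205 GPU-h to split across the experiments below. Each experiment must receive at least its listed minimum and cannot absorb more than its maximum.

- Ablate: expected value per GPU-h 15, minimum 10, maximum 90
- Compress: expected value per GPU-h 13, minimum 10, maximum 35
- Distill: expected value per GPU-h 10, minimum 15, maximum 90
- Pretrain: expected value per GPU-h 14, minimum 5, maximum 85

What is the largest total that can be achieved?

Meeting every minimum uses 10+10+15+5 = 40 GPU-h, leaving 165.
Rank by expected value per GPU-h: Ablate 15 > Pretrain 14 > Compress 13 > Distill 10.
Give Ablate 80 more to hit its cap of 90 — 85 left.
Pretrain: +80 to 85 (cap) — 5 left.
Compress: +5 (room for 25) → 15. Pool exhausted.
Total = 15×90 + 13×15 + 10×15 + 14×85 = 2885.

2885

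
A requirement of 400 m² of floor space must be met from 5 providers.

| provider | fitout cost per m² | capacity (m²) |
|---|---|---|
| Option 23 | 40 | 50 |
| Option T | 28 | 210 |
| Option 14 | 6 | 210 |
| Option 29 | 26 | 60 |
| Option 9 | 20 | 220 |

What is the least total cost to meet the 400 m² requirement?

5060

Fill from the cheapest provider first.
Option 14 at 6: take all 210 m² → 190 still needed.
Option 9 at 20: take 190 of its 220 → requirement met.
Option 29, Option T, Option 23: unused.
Cost = 210×6 + 190×20 = 5060.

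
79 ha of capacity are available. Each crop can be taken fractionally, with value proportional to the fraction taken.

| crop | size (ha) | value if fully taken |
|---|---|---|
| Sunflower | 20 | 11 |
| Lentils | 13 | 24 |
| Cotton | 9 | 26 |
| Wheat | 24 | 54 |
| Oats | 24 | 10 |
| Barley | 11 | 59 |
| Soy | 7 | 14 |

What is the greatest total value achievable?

185.25

Best value per unit of size first: Barley 59/11≈5.36, Cotton 26/9≈2.89, Wheat 54/24≈2.25, Soy 14/7≈2, Lentils 24/13≈1.85, Sunflower 11/20≈0.55, Oats 10/24≈0.417.
Barley: take in full, 11 ha for value 59 ; 68 left.
All 9 ha of Cotton fit (value 26) ; 59 remain.
All 24 ha of Wheat fit (value 54) ; 35 remain.
Soy: take in full, 7 ha for value 14 ; 28 left.
Lentils: take in full, 13 ha for value 24 ; 15 left.
15 ha left: a 15/20 share of Sunflower gives 11×15/20 = 8.25.
Total value = 185.25.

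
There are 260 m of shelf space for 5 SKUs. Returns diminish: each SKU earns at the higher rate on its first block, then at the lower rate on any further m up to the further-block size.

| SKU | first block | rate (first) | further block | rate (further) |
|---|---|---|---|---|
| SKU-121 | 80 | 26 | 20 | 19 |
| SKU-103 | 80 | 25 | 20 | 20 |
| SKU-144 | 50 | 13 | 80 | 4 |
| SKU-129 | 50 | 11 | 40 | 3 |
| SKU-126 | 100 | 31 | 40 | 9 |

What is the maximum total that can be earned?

Rank every tier by rate: SKU-126/first 31 > SKU-121/first 26 > SKU-103/first 25 > SKU-103/second 20 > SKU-121/second 19 > SKU-144/first 13 > SKU-129/first 11 > SKU-126/second 9 > SKU-144/second 4 > SKU-129/second 3.
SKU-126/first (31): +100 → 160 left.
SKU-121 first at 26: fill all 80 → 80 left.
Fill SKU-103 first block (80 at 25) → 0 left.
Total = 31×100 + 26×80 + 25×80 = 7180.

7180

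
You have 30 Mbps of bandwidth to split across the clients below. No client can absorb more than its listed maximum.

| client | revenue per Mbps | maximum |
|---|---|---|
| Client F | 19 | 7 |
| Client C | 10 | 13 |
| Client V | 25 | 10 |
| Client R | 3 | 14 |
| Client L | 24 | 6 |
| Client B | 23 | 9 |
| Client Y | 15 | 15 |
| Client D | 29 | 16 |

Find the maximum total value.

810

Highest revenue per Mbps first: Client D 29 > Client V 25 > Client L 24 > Client B 23 > Client F 19 > Client Y 15 > Client C 10 > Client R 3.
Give Client D 16 to hit its cap of 16 → 14 left.
Client V takes 10 to reach its cap of 10 → 4 left.
Client L: +4 (room for 6) → 4. Pool exhausted.
Total = 25×10 + 24×4 + 29×16 = 810.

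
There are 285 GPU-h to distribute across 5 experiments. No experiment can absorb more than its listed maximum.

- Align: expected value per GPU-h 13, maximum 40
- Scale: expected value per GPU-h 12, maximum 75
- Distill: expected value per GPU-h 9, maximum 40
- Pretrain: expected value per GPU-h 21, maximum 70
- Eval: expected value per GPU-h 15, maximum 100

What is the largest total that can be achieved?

4390

Highest expected value per GPU-h first: Pretrain 21 > Eval 15 > Align 13 > Scale 12 > Distill 9.
Pretrain takes 70 to reach its cap of 70 — 215 left.
Give Eval 100 to hit its cap of 100 — 115 left.
Align takes 40 to reach its cap of 40 — 75 left.
Scale: +75 to 75 (cap) — 0 left.
Total = 13×40 + 12×75 + 21×70 + 15×100 = 4390.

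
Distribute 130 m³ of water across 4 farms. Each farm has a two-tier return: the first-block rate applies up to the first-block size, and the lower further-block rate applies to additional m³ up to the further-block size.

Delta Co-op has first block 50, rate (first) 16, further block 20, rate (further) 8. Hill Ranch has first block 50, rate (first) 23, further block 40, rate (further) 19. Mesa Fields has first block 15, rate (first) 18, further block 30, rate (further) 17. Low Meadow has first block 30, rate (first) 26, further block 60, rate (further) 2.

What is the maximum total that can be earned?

2870

Treat each block as its own option and order by rate: Low Meadow/tier1 26 > Hill Ranch/tier1 23 > Hill Ranch/tier2 19 > Mesa Fields/tier1 18 > Mesa Fields/tier2 17 > Delta Co-op/tier1 16 > Delta Co-op/tier2 8 > Low Meadow/tier2 2.
Low Meadow/tier1 (26): +30 → 100 left.
Hill Ranch tier1 at 23: fill all 50 → 50 left.
Hill Ranch/tier2 (19): +40 → 10 left.
Mesa Fields tier1 at 18: only 10 left, fill 10.
Total = 26×30 + 23×50 + 19×40 + 18×10 = 2870.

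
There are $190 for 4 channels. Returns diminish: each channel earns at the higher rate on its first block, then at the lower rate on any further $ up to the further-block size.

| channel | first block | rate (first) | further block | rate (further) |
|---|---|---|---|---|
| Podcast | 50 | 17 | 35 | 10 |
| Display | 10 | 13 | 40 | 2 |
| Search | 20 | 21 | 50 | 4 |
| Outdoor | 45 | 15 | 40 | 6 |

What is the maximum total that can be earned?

Treat each block as its own option and order by rate: Search/tier1 21 > Podcast/tier1 17 > Outdoor/tier1 15 > Display/tier1 13 > Podcast/tier2 10 > Outdoor/tier2 6 > Search/tier2 4 > Display/tier2 2.
Search/tier1 (21): +20 — 170 left.
Podcast/tier1 (17): +50 — 120 left.
Fill Outdoor tier1 block (45 at 15) — 75 left.
Display tier1 at 13: fill all 10 — 65 left.
Podcast tier2 at 10: fill all 35 — 30 left.
Outdoor/tier2: +30 of 40 at 6; pool empty.
Total = 21×20 + 17×50 + 15×45 + 13×10 + 10×35 + 6×30 = 2605.

2605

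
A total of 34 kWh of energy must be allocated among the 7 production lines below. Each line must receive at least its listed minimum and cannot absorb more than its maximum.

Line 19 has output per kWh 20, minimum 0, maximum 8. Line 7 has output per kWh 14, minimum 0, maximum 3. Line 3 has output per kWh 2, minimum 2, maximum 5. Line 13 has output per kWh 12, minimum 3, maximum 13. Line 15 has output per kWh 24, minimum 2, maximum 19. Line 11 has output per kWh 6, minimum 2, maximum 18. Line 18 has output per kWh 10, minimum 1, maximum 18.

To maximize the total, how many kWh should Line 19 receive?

Meeting every minimum uses 0+0+2+3+2+2+1 = 10 kWh, leaving 24.
Rank by output per kWh: Line 15 24 > Line 19 20 > Line 7 14 > Line 13 12 > Line 18 10 > Line 11 6 > Line 3 2.
Give Line 15 17 more to hit its cap of 19 — 7 left.
Line 19 has room for 8 more but only 7 remain, so it gets 7.

7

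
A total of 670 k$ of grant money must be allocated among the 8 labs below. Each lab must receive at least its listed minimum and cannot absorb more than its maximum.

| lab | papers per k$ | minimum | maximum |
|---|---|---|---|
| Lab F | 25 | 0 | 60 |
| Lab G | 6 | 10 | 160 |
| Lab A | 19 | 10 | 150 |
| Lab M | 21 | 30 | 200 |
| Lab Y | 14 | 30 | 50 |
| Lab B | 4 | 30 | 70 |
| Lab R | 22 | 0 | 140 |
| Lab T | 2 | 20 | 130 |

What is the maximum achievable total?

Meeting every minimum uses 0+10+10+30+30+30+0+20 = 130 k$, leaving 540.
Highest papers per k$ first: Lab F 25 > Lab R 22 > Lab M 21 > Lab A 19 > Lab Y 14 > Lab G 6 > Lab B 4 > Lab T 2.
Lab F: +60 to 60 (cap) → 480 left.
Lab R takes 140 more to reach its cap of 140 → 340 left.
Give Lab M 170 more to hit its cap of 200 → 170 left.
Give Lab A 140 more to hit its cap of 150 → 30 left.
Lab Y takes 20 more to reach its cap of 50 → 10 left.
Only 10 left; Lab G takes them to reach 20.
Total = 25×60 + 6×20 + 19×150 + 21×200 + 14×50 + 4×30 + 22×140 + 2×20 = 12610.

12610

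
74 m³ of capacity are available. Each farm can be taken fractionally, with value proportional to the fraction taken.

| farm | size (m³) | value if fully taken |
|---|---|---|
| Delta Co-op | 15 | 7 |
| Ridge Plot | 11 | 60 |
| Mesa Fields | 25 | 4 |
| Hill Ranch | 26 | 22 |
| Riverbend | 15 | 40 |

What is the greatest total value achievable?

130.12

Rank by value-to-size ratio: Ridge Plot 60/11≈5.45, Riverbend 40/15≈2.67, Hill Ranch 22/26≈0.846, Delta Co-op 7/15≈0.467, Mesa Fields 4/25≈0.16.
Take all of Ridge Plot (11 m³, value 60) ; 63 m³ left.
All 15 m³ of Riverbend fit (value 40) ; 48 remain.
All 26 m³ of Hill Ranch fit (value 22) ; 22 remain.
All 15 m³ of Delta Co-op fit (value 7) ; 7 remain.
7 m³ left: a 7/25 share of Mesa Fields gives 4×7/25 = 1.12.
Total value = 130.12.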